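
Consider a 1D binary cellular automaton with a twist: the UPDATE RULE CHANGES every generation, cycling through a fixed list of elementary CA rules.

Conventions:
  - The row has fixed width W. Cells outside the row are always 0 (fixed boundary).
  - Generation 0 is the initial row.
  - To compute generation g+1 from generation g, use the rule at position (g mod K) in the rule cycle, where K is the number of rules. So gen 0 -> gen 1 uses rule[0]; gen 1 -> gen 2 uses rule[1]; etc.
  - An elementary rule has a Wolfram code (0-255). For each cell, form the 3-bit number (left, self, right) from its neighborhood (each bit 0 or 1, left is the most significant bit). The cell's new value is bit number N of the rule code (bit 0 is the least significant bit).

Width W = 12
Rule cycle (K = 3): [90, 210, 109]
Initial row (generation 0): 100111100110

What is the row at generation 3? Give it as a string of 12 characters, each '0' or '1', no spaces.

Gen 0: 100111100110
Gen 1 (rule 90): 011100111111
Gen 2 (rule 210): 101111011111
Gen 3 (rule 109): 111001110001

Answer: 111001110001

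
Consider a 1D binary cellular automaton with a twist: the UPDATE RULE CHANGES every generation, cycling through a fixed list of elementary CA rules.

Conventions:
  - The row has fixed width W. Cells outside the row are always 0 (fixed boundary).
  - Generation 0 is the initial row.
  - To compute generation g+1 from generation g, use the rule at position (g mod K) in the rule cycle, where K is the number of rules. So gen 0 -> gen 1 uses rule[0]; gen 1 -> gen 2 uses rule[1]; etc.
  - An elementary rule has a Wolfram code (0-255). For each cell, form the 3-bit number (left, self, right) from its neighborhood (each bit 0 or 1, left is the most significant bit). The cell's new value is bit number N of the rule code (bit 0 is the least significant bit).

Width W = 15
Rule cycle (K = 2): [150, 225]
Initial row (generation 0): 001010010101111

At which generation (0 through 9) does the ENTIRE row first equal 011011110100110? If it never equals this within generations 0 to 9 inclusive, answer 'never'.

Gen 0: 001010010101111
Gen 1 (rule 150): 011011110100110
Gen 2 (rule 225): 001101111000010
Gen 3 (rule 150): 010000110100111
Gen 4 (rule 225): 000110011000011
Gen 5 (rule 150): 001001100100100
Gen 6 (rule 225): 100000100000001
Gen 7 (rule 150): 110001110000011
Gen 8 (rule 225): 010100110111001
Gen 9 (rule 150): 110111000010111

Answer: 1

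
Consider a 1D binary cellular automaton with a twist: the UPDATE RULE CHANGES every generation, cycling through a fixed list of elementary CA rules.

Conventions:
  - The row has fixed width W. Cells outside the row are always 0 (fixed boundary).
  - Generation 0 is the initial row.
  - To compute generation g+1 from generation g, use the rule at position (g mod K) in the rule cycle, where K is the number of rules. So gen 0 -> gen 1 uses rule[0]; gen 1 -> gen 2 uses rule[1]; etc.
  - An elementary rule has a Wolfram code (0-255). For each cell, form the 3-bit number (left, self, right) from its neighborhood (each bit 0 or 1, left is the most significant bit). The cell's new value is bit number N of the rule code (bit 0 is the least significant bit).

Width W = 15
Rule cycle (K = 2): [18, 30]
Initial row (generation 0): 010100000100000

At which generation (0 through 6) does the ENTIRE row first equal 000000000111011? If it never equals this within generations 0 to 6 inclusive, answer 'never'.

Answer: 6

Derivation:
Gen 0: 010100000100000
Gen 1 (rule 18): 100010001010000
Gen 2 (rule 30): 110111011011000
Gen 3 (rule 18): 000000000000100
Gen 4 (rule 30): 000000000001110
Gen 5 (rule 18): 000000000010001
Gen 6 (rule 30): 000000000111011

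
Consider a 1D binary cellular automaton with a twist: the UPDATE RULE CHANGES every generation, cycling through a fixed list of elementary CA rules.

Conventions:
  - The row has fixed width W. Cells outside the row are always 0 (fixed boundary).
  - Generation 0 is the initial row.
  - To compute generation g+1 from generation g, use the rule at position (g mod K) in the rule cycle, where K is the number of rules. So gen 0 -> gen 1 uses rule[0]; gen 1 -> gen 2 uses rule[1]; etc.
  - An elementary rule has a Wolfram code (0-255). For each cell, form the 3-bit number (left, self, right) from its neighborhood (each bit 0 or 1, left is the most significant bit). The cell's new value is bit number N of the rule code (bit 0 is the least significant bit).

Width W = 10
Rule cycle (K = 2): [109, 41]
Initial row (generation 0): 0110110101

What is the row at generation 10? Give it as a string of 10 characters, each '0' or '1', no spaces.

Answer: 0011011010

Derivation:
Gen 0: 0110110101
Gen 1 (rule 109): 0111111111
Gen 2 (rule 41): 0100000000
Gen 3 (rule 109): 0101111111
Gen 4 (rule 41): 0011000000
Gen 5 (rule 109): 1011011111
Gen 6 (rule 41): 0110110000
Gen 7 (rule 109): 0111110111
Gen 8 (rule 41): 0100001100
Gen 9 (rule 109): 0101101101
Gen 10 (rule 41): 0011011010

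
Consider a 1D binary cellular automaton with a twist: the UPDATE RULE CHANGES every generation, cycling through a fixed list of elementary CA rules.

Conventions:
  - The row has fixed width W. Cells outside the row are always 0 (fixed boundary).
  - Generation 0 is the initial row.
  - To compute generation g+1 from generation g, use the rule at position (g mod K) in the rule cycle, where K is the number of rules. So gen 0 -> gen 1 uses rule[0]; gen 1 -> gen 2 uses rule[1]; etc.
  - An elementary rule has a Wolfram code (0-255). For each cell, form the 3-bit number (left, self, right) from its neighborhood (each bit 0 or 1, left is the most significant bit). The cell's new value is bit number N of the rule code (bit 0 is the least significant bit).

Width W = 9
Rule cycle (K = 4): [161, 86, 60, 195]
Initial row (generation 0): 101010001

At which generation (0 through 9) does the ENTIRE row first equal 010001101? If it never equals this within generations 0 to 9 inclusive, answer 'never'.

Gen 0: 101010001
Gen 1 (rule 161): 010100100
Gen 2 (rule 86): 110111110
Gen 3 (rule 60): 101100001
Gen 4 (rule 195): 000101110
Gen 5 (rule 161): 110010100
Gen 6 (rule 86): 011110110
Gen 7 (rule 60): 010001101
Gen 8 (rule 195): 100110100
Gen 9 (rule 161): 000001001

Answer: 7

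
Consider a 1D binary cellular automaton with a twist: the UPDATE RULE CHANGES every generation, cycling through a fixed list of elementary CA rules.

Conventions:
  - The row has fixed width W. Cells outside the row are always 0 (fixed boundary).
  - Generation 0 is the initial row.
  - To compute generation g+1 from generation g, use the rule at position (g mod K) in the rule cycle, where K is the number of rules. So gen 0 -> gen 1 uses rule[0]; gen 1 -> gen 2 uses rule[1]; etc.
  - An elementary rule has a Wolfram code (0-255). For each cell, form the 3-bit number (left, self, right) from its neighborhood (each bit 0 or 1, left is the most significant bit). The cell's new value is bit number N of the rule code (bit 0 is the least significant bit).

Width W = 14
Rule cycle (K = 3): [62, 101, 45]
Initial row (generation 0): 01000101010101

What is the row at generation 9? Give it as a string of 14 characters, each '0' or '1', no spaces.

Gen 0: 01000101010101
Gen 1 (rule 62): 11101111111111
Gen 2 (rule 101): 00110000000001
Gen 3 (rule 45): 10100111111101
Gen 4 (rule 62): 11111100000011
Gen 5 (rule 101): 00000101111001
Gen 6 (rule 45): 11110111000001
Gen 7 (rule 62): 10001100100011
Gen 8 (rule 101): 10100100101001
Gen 9 (rule 45): 11100100111001

Answer: 11100100111001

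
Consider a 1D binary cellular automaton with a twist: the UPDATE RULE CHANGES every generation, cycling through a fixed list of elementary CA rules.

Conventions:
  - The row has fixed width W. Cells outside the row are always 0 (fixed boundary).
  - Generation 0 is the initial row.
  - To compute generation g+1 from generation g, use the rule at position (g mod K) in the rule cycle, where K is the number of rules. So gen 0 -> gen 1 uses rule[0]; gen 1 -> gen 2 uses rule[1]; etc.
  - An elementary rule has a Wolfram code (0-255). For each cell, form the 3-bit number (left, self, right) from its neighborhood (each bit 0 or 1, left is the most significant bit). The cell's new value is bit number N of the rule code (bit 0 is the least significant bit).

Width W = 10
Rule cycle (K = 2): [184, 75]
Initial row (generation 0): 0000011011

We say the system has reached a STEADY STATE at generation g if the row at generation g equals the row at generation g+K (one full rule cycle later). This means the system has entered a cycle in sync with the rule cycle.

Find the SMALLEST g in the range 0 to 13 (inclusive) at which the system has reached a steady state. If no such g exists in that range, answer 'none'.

Answer: 11

Derivation:
Gen 0: 0000011011
Gen 1 (rule 184): 0000010110
Gen 2 (rule 75): 1111100110
Gen 3 (rule 184): 1111010101
Gen 4 (rule 75): 1001000000
Gen 5 (rule 184): 0100100000
Gen 6 (rule 75): 1001001111
Gen 7 (rule 184): 0100101110
Gen 8 (rule 75): 1001001010
Gen 9 (rule 184): 0100100101
Gen 10 (rule 75): 1001001000
Gen 11 (rule 184): 0100100100
Gen 12 (rule 75): 1001001001
Gen 13 (rule 184): 0100100100
Gen 14 (rule 75): 1001001001
Gen 15 (rule 184): 0100100100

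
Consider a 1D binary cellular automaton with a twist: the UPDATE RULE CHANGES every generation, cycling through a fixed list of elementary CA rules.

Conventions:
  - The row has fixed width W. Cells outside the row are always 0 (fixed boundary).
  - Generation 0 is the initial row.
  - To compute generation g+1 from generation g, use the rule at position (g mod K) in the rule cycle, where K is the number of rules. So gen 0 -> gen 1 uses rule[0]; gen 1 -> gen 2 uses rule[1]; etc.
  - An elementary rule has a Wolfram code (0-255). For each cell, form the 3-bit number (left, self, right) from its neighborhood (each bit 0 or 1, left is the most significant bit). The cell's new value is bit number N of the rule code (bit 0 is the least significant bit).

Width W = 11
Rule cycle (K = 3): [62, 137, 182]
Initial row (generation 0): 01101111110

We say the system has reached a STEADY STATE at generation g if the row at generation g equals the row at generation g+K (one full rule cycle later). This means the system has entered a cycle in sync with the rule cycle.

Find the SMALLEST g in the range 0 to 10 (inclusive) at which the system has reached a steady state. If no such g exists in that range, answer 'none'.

Answer: none

Derivation:
Gen 0: 01101111110
Gen 1 (rule 62): 11011000001
Gen 2 (rule 137): 10010011100
Gen 3 (rule 182): 11111101010
Gen 4 (rule 62): 10000011111
Gen 5 (rule 137): 00111011110
Gen 6 (rule 182): 01010101101
Gen 7 (rule 62): 11111111011
Gen 8 (rule 137): 11111110010
Gen 9 (rule 182): 01111101111
Gen 10 (rule 62): 11000011000
Gen 11 (rule 137): 10011010011
Gen 12 (rule 182): 11100111100
Gen 13 (rule 62): 10011100010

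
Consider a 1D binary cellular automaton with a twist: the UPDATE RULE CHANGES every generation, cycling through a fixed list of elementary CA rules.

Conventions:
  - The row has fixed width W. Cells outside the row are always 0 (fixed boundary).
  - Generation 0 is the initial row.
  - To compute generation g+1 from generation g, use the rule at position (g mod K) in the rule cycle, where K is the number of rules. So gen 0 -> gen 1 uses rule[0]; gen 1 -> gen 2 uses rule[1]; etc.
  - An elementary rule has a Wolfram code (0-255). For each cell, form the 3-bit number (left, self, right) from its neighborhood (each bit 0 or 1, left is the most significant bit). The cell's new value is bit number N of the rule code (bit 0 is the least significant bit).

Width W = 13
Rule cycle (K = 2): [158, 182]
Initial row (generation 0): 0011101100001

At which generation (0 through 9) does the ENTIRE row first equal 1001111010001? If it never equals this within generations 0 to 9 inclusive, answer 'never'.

Gen 0: 0011101100001
Gen 1 (rule 158): 0111001010011
Gen 2 (rule 182): 1010111111100
Gen 3 (rule 158): 1010111111010
Gen 4 (rule 182): 1111011110111
Gen 5 (rule 158): 1110011100110
Gen 6 (rule 182): 0101101011001
Gen 7 (rule 158): 1101001010111
Gen 8 (rule 182): 0011111111010
Gen 9 (rule 158): 0111111110011

Answer: never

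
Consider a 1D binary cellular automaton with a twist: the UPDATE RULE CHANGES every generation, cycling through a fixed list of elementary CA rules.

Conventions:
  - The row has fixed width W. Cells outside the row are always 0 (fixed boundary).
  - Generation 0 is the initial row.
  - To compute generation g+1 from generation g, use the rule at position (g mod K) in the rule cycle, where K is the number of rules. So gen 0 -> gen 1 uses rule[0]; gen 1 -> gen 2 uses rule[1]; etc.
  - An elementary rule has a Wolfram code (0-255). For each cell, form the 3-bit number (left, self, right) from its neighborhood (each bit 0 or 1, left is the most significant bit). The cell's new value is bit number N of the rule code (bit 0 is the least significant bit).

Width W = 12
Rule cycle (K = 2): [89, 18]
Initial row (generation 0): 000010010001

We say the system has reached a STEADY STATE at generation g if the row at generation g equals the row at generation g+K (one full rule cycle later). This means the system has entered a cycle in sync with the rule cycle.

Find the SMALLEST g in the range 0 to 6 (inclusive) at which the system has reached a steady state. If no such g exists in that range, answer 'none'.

Gen 0: 000010010001
Gen 1 (rule 89): 111001001100
Gen 2 (rule 18): 000110110010
Gen 3 (rule 89): 110110111001
Gen 4 (rule 18): 000000000110
Gen 5 (rule 89): 111111110111
Gen 6 (rule 18): 000000000000
Gen 7 (rule 89): 111111111111
Gen 8 (rule 18): 000000000000

Answer: 6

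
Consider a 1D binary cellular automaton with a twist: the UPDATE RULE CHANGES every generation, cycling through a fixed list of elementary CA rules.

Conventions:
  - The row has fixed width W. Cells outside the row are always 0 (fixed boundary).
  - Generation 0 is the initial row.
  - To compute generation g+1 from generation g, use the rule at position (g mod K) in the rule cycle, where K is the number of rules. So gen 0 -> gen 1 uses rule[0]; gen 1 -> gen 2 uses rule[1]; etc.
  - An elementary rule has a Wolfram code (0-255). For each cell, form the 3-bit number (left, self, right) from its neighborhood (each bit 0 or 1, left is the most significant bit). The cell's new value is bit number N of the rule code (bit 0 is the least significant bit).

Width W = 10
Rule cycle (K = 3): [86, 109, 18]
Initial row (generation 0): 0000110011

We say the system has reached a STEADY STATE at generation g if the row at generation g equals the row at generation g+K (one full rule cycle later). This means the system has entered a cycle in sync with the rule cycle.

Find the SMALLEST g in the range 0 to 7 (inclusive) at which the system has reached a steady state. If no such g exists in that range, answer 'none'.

Gen 0: 0000110011
Gen 1 (rule 86): 0001011101
Gen 2 (rule 109): 1101110111
Gen 3 (rule 18): 0000000000
Gen 4 (rule 86): 0000000000
Gen 5 (rule 109): 1111111111
Gen 6 (rule 18): 0000000000
Gen 7 (rule 86): 0000000000
Gen 8 (rule 109): 1111111111
Gen 9 (rule 18): 0000000000
Gen 10 (rule 86): 0000000000

Answer: 3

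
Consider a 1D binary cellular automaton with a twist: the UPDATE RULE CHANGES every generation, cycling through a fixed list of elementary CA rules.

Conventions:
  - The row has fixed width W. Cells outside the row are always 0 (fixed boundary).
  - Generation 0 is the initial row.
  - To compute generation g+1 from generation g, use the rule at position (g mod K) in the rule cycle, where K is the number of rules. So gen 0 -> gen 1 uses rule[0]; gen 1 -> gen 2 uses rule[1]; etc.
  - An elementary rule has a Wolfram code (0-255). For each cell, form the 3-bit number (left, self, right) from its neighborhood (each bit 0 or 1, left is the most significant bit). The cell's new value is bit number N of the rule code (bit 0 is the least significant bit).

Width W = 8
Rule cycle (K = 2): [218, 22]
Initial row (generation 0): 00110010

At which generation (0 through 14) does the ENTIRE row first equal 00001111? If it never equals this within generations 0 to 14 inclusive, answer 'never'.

Answer: never

Derivation:
Gen 0: 00110010
Gen 1 (rule 218): 01111101
Gen 2 (rule 22): 10000001
Gen 3 (rule 218): 01000010
Gen 4 (rule 22): 11100111
Gen 5 (rule 218): 11111111
Gen 6 (rule 22): 00000000
Gen 7 (rule 218): 00000000
Gen 8 (rule 22): 00000000
Gen 9 (rule 218): 00000000
Gen 10 (rule 22): 00000000
Gen 11 (rule 218): 00000000
Gen 12 (rule 22): 00000000
Gen 13 (rule 218): 00000000
Gen 14 (rule 22): 00000000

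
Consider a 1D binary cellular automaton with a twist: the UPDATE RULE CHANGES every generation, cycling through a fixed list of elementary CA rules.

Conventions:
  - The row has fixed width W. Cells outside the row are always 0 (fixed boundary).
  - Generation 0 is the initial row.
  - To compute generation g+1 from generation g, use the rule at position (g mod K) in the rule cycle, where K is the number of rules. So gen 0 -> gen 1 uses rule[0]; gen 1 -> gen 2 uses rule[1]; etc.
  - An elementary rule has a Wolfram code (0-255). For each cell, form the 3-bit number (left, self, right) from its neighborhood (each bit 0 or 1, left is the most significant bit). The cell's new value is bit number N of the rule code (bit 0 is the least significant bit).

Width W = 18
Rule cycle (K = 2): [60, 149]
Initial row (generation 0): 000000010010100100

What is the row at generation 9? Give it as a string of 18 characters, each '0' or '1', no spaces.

Answer: 100110111111101110

Derivation:
Gen 0: 000000010010100100
Gen 1 (rule 60): 000000011011110110
Gen 2 (rule 149): 111111000001100001
Gen 3 (rule 60): 100000100001010001
Gen 4 (rule 149): 111110111101011101
Gen 5 (rule 60): 100001100011110011
Gen 6 (rule 149): 111100011001101000
Gen 7 (rule 60): 100010010101011100
Gen 8 (rule 149): 111011010101001011
Gen 9 (rule 60): 100110111111101110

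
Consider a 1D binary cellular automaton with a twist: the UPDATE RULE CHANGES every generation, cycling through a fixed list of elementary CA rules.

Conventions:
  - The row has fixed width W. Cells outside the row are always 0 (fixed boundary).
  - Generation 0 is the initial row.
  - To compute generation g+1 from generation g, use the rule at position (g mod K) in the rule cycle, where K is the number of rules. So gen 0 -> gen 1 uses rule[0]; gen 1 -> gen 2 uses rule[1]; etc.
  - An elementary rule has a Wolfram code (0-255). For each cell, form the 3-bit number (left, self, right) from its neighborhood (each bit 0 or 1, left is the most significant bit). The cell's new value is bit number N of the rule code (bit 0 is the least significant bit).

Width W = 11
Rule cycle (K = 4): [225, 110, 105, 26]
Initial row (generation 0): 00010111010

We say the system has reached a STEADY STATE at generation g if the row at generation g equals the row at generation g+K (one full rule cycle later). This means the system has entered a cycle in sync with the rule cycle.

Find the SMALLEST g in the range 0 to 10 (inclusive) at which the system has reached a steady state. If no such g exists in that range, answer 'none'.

Answer: none

Derivation:
Gen 0: 00010111010
Gen 1 (rule 225): 11001011100
Gen 2 (rule 110): 11011110100
Gen 3 (rule 105): 11110011001
Gen 4 (rule 26): 10001110110
Gen 5 (rule 225): 00100111010
Gen 6 (rule 110): 01101101110
Gen 7 (rule 105): 01111111010
Gen 8 (rule 26): 11000000001
Gen 9 (rule 225): 01011111100
Gen 10 (rule 110): 11110000100
Gen 11 (rule 105): 10010110001
Gen 12 (rule 26): 01100101010
Gen 13 (rule 225): 00100010100
Gen 14 (rule 110): 01100111100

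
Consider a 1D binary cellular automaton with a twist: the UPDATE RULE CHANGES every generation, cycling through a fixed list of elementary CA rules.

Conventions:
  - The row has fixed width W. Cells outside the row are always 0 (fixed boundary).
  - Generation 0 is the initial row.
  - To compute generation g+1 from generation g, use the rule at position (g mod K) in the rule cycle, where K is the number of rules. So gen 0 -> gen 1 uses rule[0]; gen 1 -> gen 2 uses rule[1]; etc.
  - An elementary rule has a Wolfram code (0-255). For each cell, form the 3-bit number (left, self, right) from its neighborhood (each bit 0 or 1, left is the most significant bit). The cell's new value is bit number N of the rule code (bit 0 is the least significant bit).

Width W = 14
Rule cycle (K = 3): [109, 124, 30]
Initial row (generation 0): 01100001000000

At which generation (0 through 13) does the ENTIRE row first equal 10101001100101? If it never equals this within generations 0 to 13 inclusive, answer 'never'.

Answer: 7

Derivation:
Gen 0: 01100001000000
Gen 1 (rule 109): 01101101011111
Gen 2 (rule 124): 01111111110001
Gen 3 (rule 30): 11000000001011
Gen 4 (rule 109): 11011111101111
Gen 5 (rule 124): 11110000111001
Gen 6 (rule 30): 10001001100111
Gen 7 (rule 109): 10101001100101
Gen 8 (rule 124): 11111101110111
Gen 9 (rule 30): 10000001000100
Gen 10 (rule 109): 10111101010101
Gen 11 (rule 124): 11100111111111
Gen 12 (rule 30): 10011100000000
Gen 13 (rule 109): 10010101111111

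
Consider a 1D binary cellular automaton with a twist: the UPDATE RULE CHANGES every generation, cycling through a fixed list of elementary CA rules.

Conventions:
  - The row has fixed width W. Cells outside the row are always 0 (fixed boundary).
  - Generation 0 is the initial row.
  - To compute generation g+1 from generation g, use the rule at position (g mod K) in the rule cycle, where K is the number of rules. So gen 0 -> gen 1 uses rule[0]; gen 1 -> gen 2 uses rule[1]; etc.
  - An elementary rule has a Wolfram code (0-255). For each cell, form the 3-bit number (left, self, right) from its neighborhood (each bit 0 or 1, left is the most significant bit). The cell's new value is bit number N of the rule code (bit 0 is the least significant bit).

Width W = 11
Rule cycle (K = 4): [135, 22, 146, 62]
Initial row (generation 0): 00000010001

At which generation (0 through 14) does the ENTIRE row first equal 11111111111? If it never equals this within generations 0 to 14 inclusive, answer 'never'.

Gen 0: 00000010001
Gen 1 (rule 135): 11111110111
Gen 2 (rule 22): 00000000000
Gen 3 (rule 146): 00000000000
Gen 4 (rule 62): 00000000000
Gen 5 (rule 135): 11111111111
Gen 6 (rule 22): 00000000000
Gen 7 (rule 146): 00000000000
Gen 8 (rule 62): 00000000000
Gen 9 (rule 135): 11111111111
Gen 10 (rule 22): 00000000000
Gen 11 (rule 146): 00000000000
Gen 12 (rule 62): 00000000000
Gen 13 (rule 135): 11111111111
Gen 14 (rule 22): 00000000000

Answer: 5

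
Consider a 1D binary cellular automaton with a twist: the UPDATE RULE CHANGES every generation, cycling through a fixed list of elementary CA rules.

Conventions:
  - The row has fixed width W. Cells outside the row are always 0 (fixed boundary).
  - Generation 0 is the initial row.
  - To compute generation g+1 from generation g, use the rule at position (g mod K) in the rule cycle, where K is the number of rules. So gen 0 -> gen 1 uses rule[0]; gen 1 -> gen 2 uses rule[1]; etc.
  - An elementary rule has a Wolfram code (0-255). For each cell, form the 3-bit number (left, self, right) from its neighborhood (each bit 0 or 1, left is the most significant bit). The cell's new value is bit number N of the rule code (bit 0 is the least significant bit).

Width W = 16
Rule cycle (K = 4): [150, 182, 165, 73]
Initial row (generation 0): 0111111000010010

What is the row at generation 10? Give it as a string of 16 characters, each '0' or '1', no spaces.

Answer: 0010010011010100

Derivation:
Gen 0: 0111111000010010
Gen 1 (rule 150): 1011110100111111
Gen 2 (rule 182): 1101101111011110
Gen 3 (rule 165): 0010010110101100
Gen 4 (rule 73): 1000000110001101
Gen 5 (rule 150): 1100001001010001
Gen 6 (rule 182): 0010011111111011
Gen 7 (rule 165): 1010001111110100
Gen 8 (rule 73): 0000101000010001
Gen 9 (rule 150): 0001101100111011
Gen 10 (rule 182): 0010010011010100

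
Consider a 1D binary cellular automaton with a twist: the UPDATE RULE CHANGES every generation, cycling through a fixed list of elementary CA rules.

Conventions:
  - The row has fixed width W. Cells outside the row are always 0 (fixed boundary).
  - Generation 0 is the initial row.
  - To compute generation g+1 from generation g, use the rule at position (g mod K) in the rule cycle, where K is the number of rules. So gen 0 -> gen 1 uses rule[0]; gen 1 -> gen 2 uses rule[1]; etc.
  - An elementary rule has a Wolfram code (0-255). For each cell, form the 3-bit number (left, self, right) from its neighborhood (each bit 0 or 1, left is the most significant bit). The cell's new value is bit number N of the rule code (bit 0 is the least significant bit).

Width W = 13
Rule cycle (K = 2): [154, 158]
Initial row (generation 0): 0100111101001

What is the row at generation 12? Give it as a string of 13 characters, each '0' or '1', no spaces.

Answer: 0110011010111

Derivation:
Gen 0: 0100111101001
Gen 1 (rule 154): 1011111000110
Gen 2 (rule 158): 1011110101101
Gen 3 (rule 154): 0011100001000
Gen 4 (rule 158): 0111010011100
Gen 5 (rule 154): 1110001111010
Gen 6 (rule 158): 1101011110011
Gen 7 (rule 154): 1000011101110
Gen 8 (rule 158): 1100111001101
Gen 9 (rule 154): 1011110111000
Gen 10 (rule 158): 1011100110100
Gen 11 (rule 154): 0011011100010
Gen 12 (rule 158): 0110011010111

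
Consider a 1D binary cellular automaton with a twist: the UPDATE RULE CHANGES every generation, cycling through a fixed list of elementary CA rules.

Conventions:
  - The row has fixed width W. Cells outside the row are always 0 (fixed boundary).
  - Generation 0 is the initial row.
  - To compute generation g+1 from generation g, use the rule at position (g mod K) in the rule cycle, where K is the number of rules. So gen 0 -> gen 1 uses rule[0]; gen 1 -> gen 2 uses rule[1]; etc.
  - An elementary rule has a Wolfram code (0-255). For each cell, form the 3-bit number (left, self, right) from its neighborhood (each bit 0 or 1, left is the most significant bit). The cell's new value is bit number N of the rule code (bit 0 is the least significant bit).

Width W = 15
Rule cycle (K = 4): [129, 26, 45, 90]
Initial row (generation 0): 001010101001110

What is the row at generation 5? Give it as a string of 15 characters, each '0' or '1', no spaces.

Gen 0: 001010101001110
Gen 1 (rule 129): 100000000000100
Gen 2 (rule 26): 010000000001010
Gen 3 (rule 45): 010111111101110
Gen 4 (rule 90): 100100000101011
Gen 5 (rule 129): 000001110000000

Answer: 000001110000000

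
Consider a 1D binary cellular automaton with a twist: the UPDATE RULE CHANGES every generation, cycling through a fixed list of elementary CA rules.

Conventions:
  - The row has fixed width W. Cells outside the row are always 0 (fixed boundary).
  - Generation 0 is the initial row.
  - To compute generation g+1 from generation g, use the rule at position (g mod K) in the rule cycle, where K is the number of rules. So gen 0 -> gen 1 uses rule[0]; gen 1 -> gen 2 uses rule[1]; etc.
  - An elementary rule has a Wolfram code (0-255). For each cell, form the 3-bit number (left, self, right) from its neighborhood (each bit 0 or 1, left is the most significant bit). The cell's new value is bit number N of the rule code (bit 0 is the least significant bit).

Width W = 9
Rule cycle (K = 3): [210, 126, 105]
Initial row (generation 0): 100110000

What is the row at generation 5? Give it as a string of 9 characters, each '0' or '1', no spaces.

Gen 0: 100110000
Gen 1 (rule 210): 011011000
Gen 2 (rule 126): 111111100
Gen 3 (rule 105): 100000101
Gen 4 (rule 210): 010001000
Gen 5 (rule 126): 111011100

Answer: 111011100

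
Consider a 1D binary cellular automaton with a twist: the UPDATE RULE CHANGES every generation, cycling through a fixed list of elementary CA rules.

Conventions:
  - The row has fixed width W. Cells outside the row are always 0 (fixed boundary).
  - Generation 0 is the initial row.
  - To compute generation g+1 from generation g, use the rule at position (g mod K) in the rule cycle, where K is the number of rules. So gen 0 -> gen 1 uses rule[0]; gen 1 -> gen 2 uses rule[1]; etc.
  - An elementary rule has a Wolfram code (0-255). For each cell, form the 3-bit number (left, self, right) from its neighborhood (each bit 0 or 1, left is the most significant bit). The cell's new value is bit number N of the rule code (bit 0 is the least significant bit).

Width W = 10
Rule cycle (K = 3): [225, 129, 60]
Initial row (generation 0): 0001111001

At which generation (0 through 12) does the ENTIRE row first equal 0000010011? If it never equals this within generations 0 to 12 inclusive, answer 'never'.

Gen 0: 0001111001
Gen 1 (rule 225): 1100111000
Gen 2 (rule 129): 0000010011
Gen 3 (rule 60): 0000011010
Gen 4 (rule 225): 1111001100
Gen 5 (rule 129): 0110000001
Gen 6 (rule 60): 0101000001
Gen 7 (rule 225): 0010011100
Gen 8 (rule 129): 1000001001
Gen 9 (rule 60): 1100001101
Gen 10 (rule 225): 0101100110
Gen 11 (rule 129): 0000000000
Gen 12 (rule 60): 0000000000

Answer: 2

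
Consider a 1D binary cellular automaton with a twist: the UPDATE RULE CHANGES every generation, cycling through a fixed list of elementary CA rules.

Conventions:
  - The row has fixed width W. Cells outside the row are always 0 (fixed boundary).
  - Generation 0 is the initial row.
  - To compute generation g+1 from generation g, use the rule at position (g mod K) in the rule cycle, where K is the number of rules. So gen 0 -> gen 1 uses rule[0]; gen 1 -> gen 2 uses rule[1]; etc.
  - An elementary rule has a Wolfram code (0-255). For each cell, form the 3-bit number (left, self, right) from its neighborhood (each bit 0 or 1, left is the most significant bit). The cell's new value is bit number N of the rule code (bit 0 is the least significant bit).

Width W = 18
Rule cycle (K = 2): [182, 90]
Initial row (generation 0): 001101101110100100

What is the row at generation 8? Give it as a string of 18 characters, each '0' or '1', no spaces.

Answer: 100111101000011001

Derivation:
Gen 0: 001101101110100100
Gen 1 (rule 182): 010010010101111110
Gen 2 (rule 90): 101101100001000011
Gen 3 (rule 182): 110010010011100100
Gen 4 (rule 90): 111101101110111010
Gen 5 (rule 182): 011010010101010111
Gen 6 (rule 90): 111001100000000101
Gen 7 (rule 182): 010110010000001111
Gen 8 (rule 90): 100111101000011001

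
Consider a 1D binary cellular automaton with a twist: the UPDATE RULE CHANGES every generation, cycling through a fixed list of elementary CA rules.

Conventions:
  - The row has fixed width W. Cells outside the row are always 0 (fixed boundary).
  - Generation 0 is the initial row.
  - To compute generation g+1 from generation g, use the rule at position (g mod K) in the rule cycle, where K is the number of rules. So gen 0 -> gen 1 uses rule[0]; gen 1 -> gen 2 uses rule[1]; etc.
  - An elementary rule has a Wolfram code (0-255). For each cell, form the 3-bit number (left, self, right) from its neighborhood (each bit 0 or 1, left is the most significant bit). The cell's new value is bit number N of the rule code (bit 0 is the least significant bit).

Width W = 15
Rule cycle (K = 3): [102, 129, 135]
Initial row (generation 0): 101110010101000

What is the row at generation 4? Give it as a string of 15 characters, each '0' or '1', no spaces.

Answer: 000000110101100

Derivation:
Gen 0: 101110010101000
Gen 1 (rule 102): 110010111111000
Gen 2 (rule 129): 000000011110011
Gen 3 (rule 135): 111111101100100
Gen 4 (rule 102): 000000110101100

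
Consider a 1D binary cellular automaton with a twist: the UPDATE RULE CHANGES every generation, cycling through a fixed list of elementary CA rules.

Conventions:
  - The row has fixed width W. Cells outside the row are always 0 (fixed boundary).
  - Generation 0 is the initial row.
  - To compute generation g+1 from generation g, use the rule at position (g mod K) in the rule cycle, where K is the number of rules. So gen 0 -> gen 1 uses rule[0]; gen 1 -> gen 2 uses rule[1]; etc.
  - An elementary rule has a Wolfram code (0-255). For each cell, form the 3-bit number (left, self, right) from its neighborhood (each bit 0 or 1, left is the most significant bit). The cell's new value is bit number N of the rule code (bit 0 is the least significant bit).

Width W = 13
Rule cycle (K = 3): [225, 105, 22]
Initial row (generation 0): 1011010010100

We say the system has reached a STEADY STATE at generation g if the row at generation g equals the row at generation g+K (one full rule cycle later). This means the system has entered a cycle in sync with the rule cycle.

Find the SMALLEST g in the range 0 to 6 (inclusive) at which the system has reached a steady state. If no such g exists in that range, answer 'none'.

Answer: none

Derivation:
Gen 0: 1011010010100
Gen 1 (rule 225): 0101100001001
Gen 2 (rule 105): 0011101100000
Gen 3 (rule 22): 0100000010000
Gen 4 (rule 225): 0001111000111
Gen 5 (rule 105): 1101001010101
Gen 6 (rule 22): 0001111010101
Gen 7 (rule 225): 1100111101010
Gen 8 (rule 105): 1100100110100
Gen 9 (rule 22): 0011111000110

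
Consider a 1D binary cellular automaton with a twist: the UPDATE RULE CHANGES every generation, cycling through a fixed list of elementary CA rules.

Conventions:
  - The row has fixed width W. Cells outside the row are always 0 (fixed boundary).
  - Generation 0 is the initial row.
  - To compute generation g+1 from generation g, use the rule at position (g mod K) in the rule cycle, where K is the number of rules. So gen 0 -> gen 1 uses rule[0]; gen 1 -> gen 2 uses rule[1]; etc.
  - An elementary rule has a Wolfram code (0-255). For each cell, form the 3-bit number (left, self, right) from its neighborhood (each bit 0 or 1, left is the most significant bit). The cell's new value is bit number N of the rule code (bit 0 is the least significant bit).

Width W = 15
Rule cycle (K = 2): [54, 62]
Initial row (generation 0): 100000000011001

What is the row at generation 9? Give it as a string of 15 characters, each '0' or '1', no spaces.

Answer: 110001011101000

Derivation:
Gen 0: 100000000011001
Gen 1 (rule 54): 110000000100111
Gen 2 (rule 62): 101000001111100
Gen 3 (rule 54): 111100010000010
Gen 4 (rule 62): 100010111000111
Gen 5 (rule 54): 110111000101000
Gen 6 (rule 62): 101100101111100
Gen 7 (rule 54): 110011110000010
Gen 8 (rule 62): 101110001000111
Gen 9 (rule 54): 110001011101000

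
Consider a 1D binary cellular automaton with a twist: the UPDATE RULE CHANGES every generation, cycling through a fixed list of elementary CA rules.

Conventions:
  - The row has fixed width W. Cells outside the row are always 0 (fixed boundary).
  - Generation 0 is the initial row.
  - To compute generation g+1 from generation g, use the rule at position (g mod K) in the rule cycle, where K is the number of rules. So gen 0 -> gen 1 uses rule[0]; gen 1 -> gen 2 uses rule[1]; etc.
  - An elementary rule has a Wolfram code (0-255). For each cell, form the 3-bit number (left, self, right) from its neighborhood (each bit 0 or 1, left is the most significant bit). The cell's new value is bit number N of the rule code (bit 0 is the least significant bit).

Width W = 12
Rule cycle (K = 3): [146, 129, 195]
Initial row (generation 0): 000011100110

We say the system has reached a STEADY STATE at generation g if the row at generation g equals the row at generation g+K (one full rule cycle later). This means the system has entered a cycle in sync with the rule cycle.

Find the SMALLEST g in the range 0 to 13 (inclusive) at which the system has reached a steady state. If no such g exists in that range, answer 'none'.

Answer: none

Derivation:
Gen 0: 000011100110
Gen 1 (rule 146): 000101011001
Gen 2 (rule 129): 110000000000
Gen 3 (rule 195): 010111111111
Gen 4 (rule 146): 100011111110
Gen 5 (rule 129): 001001111100
Gen 6 (rule 195): 110010111101
Gen 7 (rule 146): 001100011000
Gen 8 (rule 129): 100001000011
Gen 9 (rule 195): 001110011101
Gen 10 (rule 146): 010101101000
Gen 11 (rule 129): 000000000011
Gen 12 (rule 195): 111111111101
Gen 13 (rule 146): 011111111000
Gen 14 (rule 129): 001111110011
Gen 15 (rule 195): 110111110101
Gen 16 (rule 146): 000011100000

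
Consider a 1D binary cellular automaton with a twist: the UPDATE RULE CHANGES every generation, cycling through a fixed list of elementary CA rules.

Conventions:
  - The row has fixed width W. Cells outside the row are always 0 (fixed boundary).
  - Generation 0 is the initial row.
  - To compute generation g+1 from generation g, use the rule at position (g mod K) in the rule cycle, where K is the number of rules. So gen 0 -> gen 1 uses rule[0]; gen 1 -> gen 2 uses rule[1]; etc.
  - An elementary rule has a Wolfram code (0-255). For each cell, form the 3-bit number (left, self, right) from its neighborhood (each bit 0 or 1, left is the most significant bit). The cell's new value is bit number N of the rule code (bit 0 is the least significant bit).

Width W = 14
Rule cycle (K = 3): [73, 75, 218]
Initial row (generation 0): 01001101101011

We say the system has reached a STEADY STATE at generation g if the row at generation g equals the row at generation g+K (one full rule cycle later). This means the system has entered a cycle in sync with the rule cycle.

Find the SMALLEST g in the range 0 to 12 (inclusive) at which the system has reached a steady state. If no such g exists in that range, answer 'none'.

Answer: 9

Derivation:
Gen 0: 01001101101011
Gen 1 (rule 73): 00001101100011
Gen 2 (rule 75): 11111101101111
Gen 3 (rule 218): 11111101101111
Gen 4 (rule 73): 10000101101001
Gen 5 (rule 75): 00111001100010
Gen 6 (rule 218): 01111111110101
Gen 7 (rule 73): 01000000010000
Gen 8 (rule 75): 10011111100111
Gen 9 (rule 218): 01111111111111
Gen 10 (rule 73): 01000000000001
Gen 11 (rule 75): 10011111111110
Gen 12 (rule 218): 01111111111111
Gen 13 (rule 73): 01000000000001
Gen 14 (rule 75): 10011111111110
Gen 15 (rule 218): 01111111111111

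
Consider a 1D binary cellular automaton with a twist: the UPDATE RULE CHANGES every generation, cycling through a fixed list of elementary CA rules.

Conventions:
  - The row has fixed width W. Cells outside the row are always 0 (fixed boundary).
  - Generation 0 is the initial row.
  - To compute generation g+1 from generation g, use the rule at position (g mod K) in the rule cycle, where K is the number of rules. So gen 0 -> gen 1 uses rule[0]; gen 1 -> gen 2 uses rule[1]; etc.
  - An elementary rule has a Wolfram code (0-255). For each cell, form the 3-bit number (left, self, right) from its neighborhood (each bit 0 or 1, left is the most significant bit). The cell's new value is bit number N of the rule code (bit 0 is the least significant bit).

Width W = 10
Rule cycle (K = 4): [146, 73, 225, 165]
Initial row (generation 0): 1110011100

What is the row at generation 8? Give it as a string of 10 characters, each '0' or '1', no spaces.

Answer: 0111000011

Derivation:
Gen 0: 1110011100
Gen 1 (rule 146): 0101101010
Gen 2 (rule 73): 0001100000
Gen 3 (rule 225): 1100101111
Gen 4 (rule 165): 0000110110
Gen 5 (rule 146): 0001000001
Gen 6 (rule 73): 1100011100
Gen 7 (rule 225): 0101001101
Gen 8 (rule 165): 0111000011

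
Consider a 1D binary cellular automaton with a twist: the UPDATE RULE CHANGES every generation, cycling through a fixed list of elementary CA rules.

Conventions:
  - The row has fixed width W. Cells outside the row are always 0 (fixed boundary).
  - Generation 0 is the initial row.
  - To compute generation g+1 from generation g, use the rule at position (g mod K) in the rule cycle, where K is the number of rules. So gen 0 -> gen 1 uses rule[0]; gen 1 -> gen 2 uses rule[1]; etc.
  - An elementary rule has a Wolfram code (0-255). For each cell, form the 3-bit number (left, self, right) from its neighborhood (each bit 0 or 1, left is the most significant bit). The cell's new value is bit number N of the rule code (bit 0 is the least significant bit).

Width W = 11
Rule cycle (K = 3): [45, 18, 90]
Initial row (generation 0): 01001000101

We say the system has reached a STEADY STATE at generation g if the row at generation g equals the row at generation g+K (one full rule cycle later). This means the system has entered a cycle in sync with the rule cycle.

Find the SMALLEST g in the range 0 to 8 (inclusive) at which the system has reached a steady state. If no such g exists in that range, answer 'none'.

Gen 0: 01001000101
Gen 1 (rule 45): 01001010111
Gen 2 (rule 18): 10110000000
Gen 3 (rule 90): 00111000000
Gen 4 (rule 45): 10100011111
Gen 5 (rule 18): 00010100000
Gen 6 (rule 90): 00100010000
Gen 7 (rule 45): 10101010111
Gen 8 (rule 18): 00000000000
Gen 9 (rule 90): 00000000000
Gen 10 (rule 45): 11111111111
Gen 11 (rule 18): 00000000000

Answer: 8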